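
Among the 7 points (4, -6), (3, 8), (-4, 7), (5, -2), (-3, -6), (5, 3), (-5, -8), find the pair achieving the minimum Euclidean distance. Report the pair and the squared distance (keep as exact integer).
Pair = ((-3, -6), (-5, -8)); squared distance = 8

Compute all C(7, 2) = 21 pairwise squared distances (x_i − x_j)² + (y_i − y_j)². The minimum is 8, attained by the pair ((-3, -6), (-5, -8)).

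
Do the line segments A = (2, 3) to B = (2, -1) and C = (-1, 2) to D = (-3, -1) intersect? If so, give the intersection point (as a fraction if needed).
No (intersection of containing lines falls outside at least one segment)

Parametrize and solve: t = -7/8, s = -3/2. At least one of these is outside [0, 1], so the segments do not intersect.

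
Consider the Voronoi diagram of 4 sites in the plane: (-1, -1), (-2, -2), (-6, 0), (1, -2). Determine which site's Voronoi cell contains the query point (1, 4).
Nearest site = (-1, -1)

The Voronoi cell of site s contains exactly those query points closer to s than to any other site. Compute squared distances from q = (1, 4) to each site:
  (-1 − 1)² + (-1 − 4)² = 29
  (1 − 1)² + (-2 − 4)² = 36
  (-2 − 1)² + (-2 − 4)² = 45
  (-6 − 1)² + (0 − 4)² = 65
Minimum is attained by (-1, -1), so q lies in its Voronoi cell.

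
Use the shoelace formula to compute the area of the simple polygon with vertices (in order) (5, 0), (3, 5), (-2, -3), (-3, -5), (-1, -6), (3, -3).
Area = 38

Shoelace formula: Area = (1/2) |Σ_i (x_i · y_{i+1} − x_{i+1} · y_i)| (indices mod n). Compute each cross term:
  (5)(5) − (3)(0) = 25
  (3)(-3) − (-2)(5) = 1
  (-2)(-5) − (-3)(-3) = 1
  (-3)(-6) − (-1)(-5) = 13
  (-1)(-3) − (3)(-6) = 21
  (3)(0) − (5)(-3) = 15
Sum = 76, so (signed) Area = 76/2 = 38, |Area| = 38.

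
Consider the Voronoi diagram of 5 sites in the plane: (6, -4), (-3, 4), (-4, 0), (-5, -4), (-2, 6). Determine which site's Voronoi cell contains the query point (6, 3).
Nearest site = (6, -4)

The Voronoi cell of site s contains exactly those query points closer to s than to any other site. Compute squared distances from q = (6, 3) to each site:
  (6 − 6)² + (-4 − 3)² = 49
  (-2 − 6)² + (6 − 3)² = 73
  (-3 − 6)² + (4 − 3)² = 82
  (-4 − 6)² + (0 − 3)² = 109
  (-5 − 6)² + (-4 − 3)² = 170
Minimum is attained by (6, -4), so q lies in its Voronoi cell.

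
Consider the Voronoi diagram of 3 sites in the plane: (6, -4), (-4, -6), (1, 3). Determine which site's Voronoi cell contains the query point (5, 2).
Nearest site = (1, 3)

The Voronoi cell of site s contains exactly those query points closer to s than to any other site. Compute squared distances from q = (5, 2) to each site:
  (1 − 5)² + (3 − 2)² = 17
  (6 − 5)² + (-4 − 2)² = 37
  (-4 − 5)² + (-6 − 2)² = 145
Minimum is attained by (1, 3), so q lies in its Voronoi cell.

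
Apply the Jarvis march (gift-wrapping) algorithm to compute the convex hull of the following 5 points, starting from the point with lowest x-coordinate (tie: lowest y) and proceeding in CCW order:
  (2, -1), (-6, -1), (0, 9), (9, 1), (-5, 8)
Hull (CCW) = [(-6, -1), (2, -1), (9, 1), (0, 9), (-5, 8)]

Jarvis march: at each step, from the current hull vertex p, select the next vertex q as the point such that every other point lies strictly to the left of (or on) the directed line p → q. (Equivalently: for every other point r, the cross product (q − p) × (r − p) ≥ 0.)
Starting point (lowest x, tie lowest y): (-6, -1). Wrap until returning to start. Resulting hull: (-6, -1), (2, -1), (9, 1), (0, 9), (-5, 8).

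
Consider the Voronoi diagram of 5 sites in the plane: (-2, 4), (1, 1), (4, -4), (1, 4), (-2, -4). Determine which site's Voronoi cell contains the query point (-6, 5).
Nearest site = (-2, 4)

The Voronoi cell of site s contains exactly those query points closer to s than to any other site. Compute squared distances from q = (-6, 5) to each site:
  (-2 − -6)² + (4 − 5)² = 17
  (1 − -6)² + (4 − 5)² = 50
  (1 − -6)² + (1 − 5)² = 65
  (-2 − -6)² + (-4 − 5)² = 97
  (4 − -6)² + (-4 − 5)² = 181
Minimum is attained by (-2, 4), so q lies in its Voronoi cell.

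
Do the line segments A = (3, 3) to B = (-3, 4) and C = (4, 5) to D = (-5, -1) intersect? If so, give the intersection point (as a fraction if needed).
Yes; intersection at (7/5, 49/15) (t = 4/15 on AB, s = 13/45 on CD)

Parametrize AB as A + t(B − A) = (3 + -6 t, 3 + 1 t) and CD as C + s(D − C) = (4 + -9 s, 5 + -6 s). Solve the linear system for (t, s). Determinant = -45 ≠ 0, so a unique intersection of the containing lines exists. Solution: t = 4/15, s = 13/45 — both in [0, 1], so the segments cross. Intersection point: (7/5, 49/15).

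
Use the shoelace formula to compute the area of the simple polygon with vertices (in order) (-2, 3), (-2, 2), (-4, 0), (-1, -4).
Area = 15/2

Shoelace formula: Area = (1/2) |Σ_i (x_i · y_{i+1} − x_{i+1} · y_i)| (indices mod n). Compute each cross term:
  (-2)(2) − (-2)(3) = 2
  (-2)(0) − (-4)(2) = 8
  (-4)(-4) − (-1)(0) = 16
  (-1)(3) − (-2)(-4) = -11
Sum = 15, so (signed) Area = 15/2 = 15/2, |Area| = 15/2.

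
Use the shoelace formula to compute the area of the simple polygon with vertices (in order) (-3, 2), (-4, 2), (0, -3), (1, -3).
Area = 5

Shoelace formula: Area = (1/2) |Σ_i (x_i · y_{i+1} − x_{i+1} · y_i)| (indices mod n). Compute each cross term:
  (-3)(2) − (-4)(2) = 2
  (-4)(-3) − (0)(2) = 12
  (0)(-3) − (1)(-3) = 3
  (1)(2) − (-3)(-3) = -7
Sum = 10, so (signed) Area = 10/2 = 5, |Area| = 5.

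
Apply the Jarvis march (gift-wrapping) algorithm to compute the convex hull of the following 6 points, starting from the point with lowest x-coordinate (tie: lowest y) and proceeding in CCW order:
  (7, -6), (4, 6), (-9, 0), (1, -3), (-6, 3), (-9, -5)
Hull (CCW) = [(-9, -5), (7, -6), (4, 6), (-6, 3), (-9, 0)]

Jarvis march: at each step, from the current hull vertex p, select the next vertex q as the point such that every other point lies strictly to the left of (or on) the directed line p → q. (Equivalently: for every other point r, the cross product (q − p) × (r − p) ≥ 0.)
Starting point (lowest x, tie lowest y): (-9, -5). Wrap until returning to start. Resulting hull: (-9, -5), (7, -6), (4, 6), (-6, 3), (-9, 0).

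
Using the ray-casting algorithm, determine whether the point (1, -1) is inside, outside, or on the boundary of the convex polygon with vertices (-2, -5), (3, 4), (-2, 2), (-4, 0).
The point (1, -1) lies strictly outside the polygon

Cast a horizontal ray to the right from the query point and count how many polygon edges it crosses (each edge strictly once or zero times, handled with the usual half-open convention). 
Parity of crossings → even ⇒ outside.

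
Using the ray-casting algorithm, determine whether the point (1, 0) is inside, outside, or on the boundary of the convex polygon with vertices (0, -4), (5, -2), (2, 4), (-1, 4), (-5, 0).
The point (1, 0) lies strictly inside the polygon

Cast a horizontal ray to the right from the query point and count how many polygon edges it crosses (each edge strictly once or zero times, handled with the usual half-open convention). 
Parity of crossings → odd ⇒ inside.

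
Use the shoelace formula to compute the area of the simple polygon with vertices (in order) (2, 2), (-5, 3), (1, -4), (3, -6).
Area = 57/2

Shoelace formula: Area = (1/2) |Σ_i (x_i · y_{i+1} − x_{i+1} · y_i)| (indices mod n). Compute each cross term:
  (2)(3) − (-5)(2) = 16
  (-5)(-4) − (1)(3) = 17
  (1)(-6) − (3)(-4) = 6
  (3)(2) − (2)(-6) = 18
Sum = 57, so (signed) Area = 57/2 = 57/2, |Area| = 57/2.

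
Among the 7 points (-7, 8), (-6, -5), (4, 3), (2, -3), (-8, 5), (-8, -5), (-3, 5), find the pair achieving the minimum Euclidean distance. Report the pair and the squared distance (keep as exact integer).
Pair = ((-6, -5), (-8, -5)); squared distance = 4

Compute all C(7, 2) = 21 pairwise squared distances (x_i − x_j)² + (y_i − y_j)². The minimum is 4, attained by the pair ((-6, -5), (-8, -5)).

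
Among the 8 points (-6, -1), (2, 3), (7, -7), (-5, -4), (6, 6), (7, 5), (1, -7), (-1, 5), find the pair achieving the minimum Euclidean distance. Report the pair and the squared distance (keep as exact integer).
Pair = ((6, 6), (7, 5)); squared distance = 2

Compute all C(8, 2) = 28 pairwise squared distances (x_i − x_j)² + (y_i − y_j)². The minimum is 2, attained by the pair ((6, 6), (7, 5)).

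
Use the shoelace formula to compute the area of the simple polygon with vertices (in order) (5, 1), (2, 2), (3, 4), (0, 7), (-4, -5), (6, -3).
Area = 61

Shoelace formula: Area = (1/2) |Σ_i (x_i · y_{i+1} − x_{i+1} · y_i)| (indices mod n). Compute each cross term:
  (5)(2) − (2)(1) = 8
  (2)(4) − (3)(2) = 2
  (3)(7) − (0)(4) = 21
  (0)(-5) − (-4)(7) = 28
  (-4)(-3) − (6)(-5) = 42
  (6)(1) − (5)(-3) = 21
Sum = 122, so (signed) Area = 122/2 = 61, |Area| = 61.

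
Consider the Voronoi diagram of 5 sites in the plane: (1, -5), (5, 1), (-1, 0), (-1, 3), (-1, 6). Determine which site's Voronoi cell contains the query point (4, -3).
Nearest site = (1, -5)

The Voronoi cell of site s contains exactly those query points closer to s than to any other site. Compute squared distances from q = (4, -3) to each site:
  (1 − 4)² + (-5 − -3)² = 13
  (5 − 4)² + (1 − -3)² = 17
  (-1 − 4)² + (0 − -3)² = 34
  (-1 − 4)² + (3 − -3)² = 61
  (-1 − 4)² + (6 − -3)² = 106
Minimum is attained by (1, -5), so q lies in its Voronoi cell.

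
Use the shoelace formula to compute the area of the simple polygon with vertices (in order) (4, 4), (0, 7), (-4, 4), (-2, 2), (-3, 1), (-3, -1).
Area = 29

Shoelace formula: Area = (1/2) |Σ_i (x_i · y_{i+1} − x_{i+1} · y_i)| (indices mod n). Compute each cross term:
  (4)(7) − (0)(4) = 28
  (0)(4) − (-4)(7) = 28
  (-4)(2) − (-2)(4) = 0
  (-2)(1) − (-3)(2) = 4
  (-3)(-1) − (-3)(1) = 6
  (-3)(4) − (4)(-1) = -8
Sum = 58, so (signed) Area = 58/2 = 29, |Area| = 29.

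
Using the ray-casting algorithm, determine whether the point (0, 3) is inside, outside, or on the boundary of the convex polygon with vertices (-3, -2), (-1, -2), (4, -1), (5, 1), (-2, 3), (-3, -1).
The point (0, 3) lies strictly outside the polygon

Cast a horizontal ray to the right from the query point and count how many polygon edges it crosses (each edge strictly once or zero times, handled with the usual half-open convention). 
Parity of crossings → even ⇒ outside.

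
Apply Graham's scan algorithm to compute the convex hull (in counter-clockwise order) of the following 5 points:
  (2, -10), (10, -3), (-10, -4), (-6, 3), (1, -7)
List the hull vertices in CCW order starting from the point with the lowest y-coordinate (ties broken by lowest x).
Hull (CCW) = [(2, -10), (10, -3), (-6, 3), (-10, -4)]

Graham scan procedure:
  1. Find the pivot p₀ = point with lowest y (tie → lowest x): (2, -10).
  2. Sort the remaining points by polar angle around p₀.
  3. Walk through sorted points, maintaining a stack; pop the top while the last three entries make a non-left turn (cross product ≤ 0).
  4. Final stack is the convex hull in CCW order: (2, -10), (10, -3), (-6, 3), (-10, -4).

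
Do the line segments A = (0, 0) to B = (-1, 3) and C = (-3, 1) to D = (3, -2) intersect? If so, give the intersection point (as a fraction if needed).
No (intersection of containing lines falls outside at least one segment)

Parametrize and solve: t = -1/5, s = 8/15. At least one of these is outside [0, 1], so the segments do not intersect.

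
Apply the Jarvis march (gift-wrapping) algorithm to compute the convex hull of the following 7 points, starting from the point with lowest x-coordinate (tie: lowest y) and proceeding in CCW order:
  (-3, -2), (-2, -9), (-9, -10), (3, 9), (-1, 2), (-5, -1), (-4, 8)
Hull (CCW) = [(-9, -10), (-2, -9), (3, 9), (-4, 8)]

Jarvis march: at each step, from the current hull vertex p, select the next vertex q as the point such that every other point lies strictly to the left of (or on) the directed line p → q. (Equivalently: for every other point r, the cross product (q − p) × (r − p) ≥ 0.)
Starting point (lowest x, tie lowest y): (-9, -10). Wrap until returning to start. Resulting hull: (-9, -10), (-2, -9), (3, 9), (-4, 8).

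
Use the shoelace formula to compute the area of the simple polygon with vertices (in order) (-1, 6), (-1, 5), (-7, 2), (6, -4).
Area = 41

Shoelace formula: Area = (1/2) |Σ_i (x_i · y_{i+1} − x_{i+1} · y_i)| (indices mod n). Compute each cross term:
  (-1)(5) − (-1)(6) = 1
  (-1)(2) − (-7)(5) = 33
  (-7)(-4) − (6)(2) = 16
  (6)(6) − (-1)(-4) = 32
Sum = 82, so (signed) Area = 82/2 = 41, |Area| = 41.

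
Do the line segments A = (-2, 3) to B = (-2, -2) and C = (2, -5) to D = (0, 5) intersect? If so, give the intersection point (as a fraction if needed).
No (intersection of containing lines falls outside at least one segment)

Parametrize and solve: t = -12/5, s = 2. At least one of these is outside [0, 1], so the segments do not intersect.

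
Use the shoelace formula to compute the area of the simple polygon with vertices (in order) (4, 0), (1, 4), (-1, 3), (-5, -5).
Area = 63/2

Shoelace formula: Area = (1/2) |Σ_i (x_i · y_{i+1} − x_{i+1} · y_i)| (indices mod n). Compute each cross term:
  (4)(4) − (1)(0) = 16
  (1)(3) − (-1)(4) = 7
  (-1)(-5) − (-5)(3) = 20
  (-5)(0) − (4)(-5) = 20
Sum = 63, so (signed) Area = 63/2 = 63/2, |Area| = 63/2.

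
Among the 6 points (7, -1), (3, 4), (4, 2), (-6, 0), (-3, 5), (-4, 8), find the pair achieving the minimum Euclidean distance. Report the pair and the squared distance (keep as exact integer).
Pair = ((3, 4), (4, 2)); squared distance = 5

Compute all C(6, 2) = 15 pairwise squared distances (x_i − x_j)² + (y_i − y_j)². The minimum is 5, attained by the pair ((3, 4), (4, 2)).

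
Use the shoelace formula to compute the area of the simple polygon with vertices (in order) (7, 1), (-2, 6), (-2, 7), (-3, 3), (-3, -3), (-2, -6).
Area = 127/2

Shoelace formula: Area = (1/2) |Σ_i (x_i · y_{i+1} − x_{i+1} · y_i)| (indices mod n). Compute each cross term:
  (7)(6) − (-2)(1) = 44
  (-2)(7) − (-2)(6) = -2
  (-2)(3) − (-3)(7) = 15
  (-3)(-3) − (-3)(3) = 18
  (-3)(-6) − (-2)(-3) = 12
  (-2)(1) − (7)(-6) = 40
Sum = 127, so (signed) Area = 127/2 = 127/2, |Area| = 127/2.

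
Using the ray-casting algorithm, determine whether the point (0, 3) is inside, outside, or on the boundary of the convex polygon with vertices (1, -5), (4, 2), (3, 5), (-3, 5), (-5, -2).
The point (0, 3) lies strictly inside the polygon

Cast a horizontal ray to the right from the query point and count how many polygon edges it crosses (each edge strictly once or zero times, handled with the usual half-open convention). 
Parity of crossings → odd ⇒ inside.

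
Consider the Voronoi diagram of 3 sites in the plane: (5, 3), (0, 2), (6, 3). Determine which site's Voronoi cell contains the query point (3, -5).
Nearest site = (0, 2)

The Voronoi cell of site s contains exactly those query points closer to s than to any other site. Compute squared distances from q = (3, -5) to each site:
  (0 − 3)² + (2 − -5)² = 58
  (5 − 3)² + (3 − -5)² = 68
  (6 − 3)² + (3 − -5)² = 73
Minimum is attained by (0, 2), so q lies in its Voronoi cell.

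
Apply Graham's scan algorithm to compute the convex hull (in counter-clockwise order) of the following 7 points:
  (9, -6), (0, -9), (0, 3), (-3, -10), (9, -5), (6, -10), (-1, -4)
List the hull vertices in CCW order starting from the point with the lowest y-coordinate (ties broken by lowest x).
Hull (CCW) = [(-3, -10), (6, -10), (9, -6), (9, -5), (0, 3)]

Graham scan procedure:
  1. Find the pivot p₀ = point with lowest y (tie → lowest x): (-3, -10).
  2. Sort the remaining points by polar angle around p₀.
  3. Walk through sorted points, maintaining a stack; pop the top while the last three entries make a non-left turn (cross product ≤ 0).
  4. Final stack is the convex hull in CCW order: (-3, -10), (6, -10), (9, -6), (9, -5), (0, 3).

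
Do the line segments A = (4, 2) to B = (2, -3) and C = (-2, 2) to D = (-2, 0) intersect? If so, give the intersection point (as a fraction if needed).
No (intersection of containing lines falls outside at least one segment)

Parametrize and solve: t = 3, s = 15/2. At least one of these is outside [0, 1], so the segments do not intersect.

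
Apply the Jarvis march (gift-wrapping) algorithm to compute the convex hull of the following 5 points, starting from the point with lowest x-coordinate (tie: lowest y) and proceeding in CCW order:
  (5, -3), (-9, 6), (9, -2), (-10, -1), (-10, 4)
Hull (CCW) = [(-10, -1), (5, -3), (9, -2), (-9, 6), (-10, 4)]

Jarvis march: at each step, from the current hull vertex p, select the next vertex q as the point such that every other point lies strictly to the left of (or on) the directed line p → q. (Equivalently: for every other point r, the cross product (q − p) × (r − p) ≥ 0.)
Starting point (lowest x, tie lowest y): (-10, -1). Wrap until returning to start. Resulting hull: (-10, -1), (5, -3), (9, -2), (-9, 6), (-10, 4).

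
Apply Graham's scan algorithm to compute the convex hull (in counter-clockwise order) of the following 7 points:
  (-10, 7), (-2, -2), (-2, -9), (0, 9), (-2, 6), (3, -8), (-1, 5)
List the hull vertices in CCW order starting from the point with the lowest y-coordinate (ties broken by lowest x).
Hull (CCW) = [(-2, -9), (3, -8), (0, 9), (-10, 7)]

Graham scan procedure:
  1. Find the pivot p₀ = point with lowest y (tie → lowest x): (-2, -9).
  2. Sort the remaining points by polar angle around p₀.
  3. Walk through sorted points, maintaining a stack; pop the top while the last three entries make a non-left turn (cross product ≤ 0).
  4. Final stack is the convex hull in CCW order: (-2, -9), (3, -8), (0, 9), (-10, 7).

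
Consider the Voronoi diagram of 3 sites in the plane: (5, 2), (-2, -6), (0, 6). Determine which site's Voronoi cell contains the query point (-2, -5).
Nearest site = (-2, -6)

The Voronoi cell of site s contains exactly those query points closer to s than to any other site. Compute squared distances from q = (-2, -5) to each site:
  (-2 − -2)² + (-6 − -5)² = 1
  (5 − -2)² + (2 − -5)² = 98
  (0 − -2)² + (6 − -5)² = 125
Minimum is attained by (-2, -6), so q lies in its Voronoi cell.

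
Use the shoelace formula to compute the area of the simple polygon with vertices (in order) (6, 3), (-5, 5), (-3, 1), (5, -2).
Area = 83/2

Shoelace formula: Area = (1/2) |Σ_i (x_i · y_{i+1} − x_{i+1} · y_i)| (indices mod n). Compute each cross term:
  (6)(5) − (-5)(3) = 45
  (-5)(1) − (-3)(5) = 10
  (-3)(-2) − (5)(1) = 1
  (5)(3) − (6)(-2) = 27
Sum = 83, so (signed) Area = 83/2 = 83/2, |Area| = 83/2.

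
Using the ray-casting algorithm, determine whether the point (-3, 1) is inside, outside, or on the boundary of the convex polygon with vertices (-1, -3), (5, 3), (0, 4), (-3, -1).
The point (-3, 1) lies strictly outside the polygon

Cast a horizontal ray to the right from the query point and count how many polygon edges it crosses (each edge strictly once or zero times, handled with the usual half-open convention). 
Parity of crossings → even ⇒ outside.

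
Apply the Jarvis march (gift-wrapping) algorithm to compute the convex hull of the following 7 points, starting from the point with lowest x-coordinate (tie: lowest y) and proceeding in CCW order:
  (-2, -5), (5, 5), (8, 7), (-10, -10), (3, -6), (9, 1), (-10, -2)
Hull (CCW) = [(-10, -10), (3, -6), (9, 1), (8, 7), (-10, -2)]

Jarvis march: at each step, from the current hull vertex p, select the next vertex q as the point such that every other point lies strictly to the left of (or on) the directed line p → q. (Equivalently: for every other point r, the cross product (q − p) × (r − p) ≥ 0.)
Starting point (lowest x, tie lowest y): (-10, -10). Wrap until returning to start. Resulting hull: (-10, -10), (3, -6), (9, 1), (8, 7), (-10, -2).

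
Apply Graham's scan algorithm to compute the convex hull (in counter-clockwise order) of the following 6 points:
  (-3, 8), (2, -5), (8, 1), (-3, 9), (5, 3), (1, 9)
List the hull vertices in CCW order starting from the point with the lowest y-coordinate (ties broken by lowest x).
Hull (CCW) = [(2, -5), (8, 1), (1, 9), (-3, 9), (-3, 8)]

Graham scan procedure:
  1. Find the pivot p₀ = point with lowest y (tie → lowest x): (2, -5).
  2. Sort the remaining points by polar angle around p₀.
  3. Walk through sorted points, maintaining a stack; pop the top while the last three entries make a non-left turn (cross product ≤ 0).
  4. Final stack is the convex hull in CCW order: (2, -5), (8, 1), (1, 9), (-3, 9), (-3, 8).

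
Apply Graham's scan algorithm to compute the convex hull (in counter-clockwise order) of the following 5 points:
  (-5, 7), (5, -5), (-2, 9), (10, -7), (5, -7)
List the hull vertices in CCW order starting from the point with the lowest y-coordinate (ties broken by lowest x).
Hull (CCW) = [(5, -7), (10, -7), (-2, 9), (-5, 7)]

Graham scan procedure:
  1. Find the pivot p₀ = point with lowest y (tie → lowest x): (5, -7).
  2. Sort the remaining points by polar angle around p₀.
  3. Walk through sorted points, maintaining a stack; pop the top while the last three entries make a non-left turn (cross product ≤ 0).
  4. Final stack is the convex hull in CCW order: (5, -7), (10, -7), (-2, 9), (-5, 7).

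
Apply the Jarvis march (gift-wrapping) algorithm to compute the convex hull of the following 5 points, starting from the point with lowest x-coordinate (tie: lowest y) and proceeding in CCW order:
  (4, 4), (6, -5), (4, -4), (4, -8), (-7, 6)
Hull (CCW) = [(-7, 6), (4, -8), (6, -5), (4, 4)]

Jarvis march: at each step, from the current hull vertex p, select the next vertex q as the point such that every other point lies strictly to the left of (or on) the directed line p → q. (Equivalently: for every other point r, the cross product (q − p) × (r − p) ≥ 0.)
Starting point (lowest x, tie lowest y): (-7, 6). Wrap until returning to start. Resulting hull: (-7, 6), (4, -8), (6, -5), (4, 4).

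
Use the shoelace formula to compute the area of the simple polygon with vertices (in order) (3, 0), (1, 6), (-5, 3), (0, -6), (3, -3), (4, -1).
Area = 111/2

Shoelace formula: Area = (1/2) |Σ_i (x_i · y_{i+1} − x_{i+1} · y_i)| (indices mod n). Compute each cross term:
  (3)(6) − (1)(0) = 18
  (1)(3) − (-5)(6) = 33
  (-5)(-6) − (0)(3) = 30
  (0)(-3) − (3)(-6) = 18
  (3)(-1) − (4)(-3) = 9
  (4)(0) − (3)(-1) = 3
Sum = 111, so (signed) Area = 111/2 = 111/2, |Area| = 111/2.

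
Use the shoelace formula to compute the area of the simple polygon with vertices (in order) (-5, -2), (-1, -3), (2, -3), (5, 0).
Area = 27/2

Shoelace formula: Area = (1/2) |Σ_i (x_i · y_{i+1} − x_{i+1} · y_i)| (indices mod n). Compute each cross term:
  (-5)(-3) − (-1)(-2) = 13
  (-1)(-3) − (2)(-3) = 9
  (2)(0) − (5)(-3) = 15
  (5)(-2) − (-5)(0) = -10
Sum = 27, so (signed) Area = 27/2 = 27/2, |Area| = 27/2.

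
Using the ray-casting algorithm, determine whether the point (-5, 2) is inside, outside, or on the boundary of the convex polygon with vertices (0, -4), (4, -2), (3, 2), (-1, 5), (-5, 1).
The point (-5, 2) lies strictly outside the polygon

Cast a horizontal ray to the right from the query point and count how many polygon edges it crosses (each edge strictly once or zero times, handled with the usual half-open convention). 
Parity of crossings → even ⇒ outside.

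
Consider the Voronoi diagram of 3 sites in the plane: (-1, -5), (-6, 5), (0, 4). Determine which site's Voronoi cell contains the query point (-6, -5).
Nearest site = (-1, -5)

The Voronoi cell of site s contains exactly those query points closer to s than to any other site. Compute squared distances from q = (-6, -5) to each site:
  (-1 − -6)² + (-5 − -5)² = 25
  (-6 − -6)² + (5 − -5)² = 100
  (0 − -6)² + (4 − -5)² = 117
Minimum is attained by (-1, -5), so q lies in its Voronoi cell.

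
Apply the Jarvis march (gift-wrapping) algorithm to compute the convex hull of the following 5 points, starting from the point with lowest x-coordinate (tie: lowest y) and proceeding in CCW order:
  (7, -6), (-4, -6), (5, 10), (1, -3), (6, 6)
Hull (CCW) = [(-4, -6), (7, -6), (6, 6), (5, 10)]

Jarvis march: at each step, from the current hull vertex p, select the next vertex q as the point such that every other point lies strictly to the left of (or on) the directed line p → q. (Equivalently: for every other point r, the cross product (q − p) × (r − p) ≥ 0.)
Starting point (lowest x, tie lowest y): (-4, -6). Wrap until returning to start. Resulting hull: (-4, -6), (7, -6), (6, 6), (5, 10).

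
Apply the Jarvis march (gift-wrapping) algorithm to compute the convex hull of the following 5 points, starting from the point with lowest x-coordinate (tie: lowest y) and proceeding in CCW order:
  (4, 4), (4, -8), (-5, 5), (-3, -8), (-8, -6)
Hull (CCW) = [(-8, -6), (-3, -8), (4, -8), (4, 4), (-5, 5)]

Jarvis march: at each step, from the current hull vertex p, select the next vertex q as the point such that every other point lies strictly to the left of (or on) the directed line p → q. (Equivalently: for every other point r, the cross product (q − p) × (r − p) ≥ 0.)
Starting point (lowest x, tie lowest y): (-8, -6). Wrap until returning to start. Resulting hull: (-8, -6), (-3, -8), (4, -8), (4, 4), (-5, 5).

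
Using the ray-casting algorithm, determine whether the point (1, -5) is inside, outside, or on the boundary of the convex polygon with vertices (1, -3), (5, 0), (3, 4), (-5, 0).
The point (1, -5) lies strictly outside the polygon

Cast a horizontal ray to the right from the query point and count how many polygon edges it crosses (each edge strictly once or zero times, handled with the usual half-open convention). 
Parity of crossings → even ⇒ outside.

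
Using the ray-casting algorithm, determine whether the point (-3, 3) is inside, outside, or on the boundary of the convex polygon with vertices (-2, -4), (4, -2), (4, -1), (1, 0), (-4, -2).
The point (-3, 3) lies strictly outside the polygon

Cast a horizontal ray to the right from the query point and count how many polygon edges it crosses (each edge strictly once or zero times, handled with the usual half-open convention). 
Parity of crossings → even ⇒ outside.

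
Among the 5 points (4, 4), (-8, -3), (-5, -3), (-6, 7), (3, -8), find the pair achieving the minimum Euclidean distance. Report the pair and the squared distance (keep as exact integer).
Pair = ((-8, -3), (-5, -3)); squared distance = 9

Compute all C(5, 2) = 10 pairwise squared distances (x_i − x_j)² + (y_i − y_j)². The minimum is 9, attained by the pair ((-8, -3), (-5, -3)).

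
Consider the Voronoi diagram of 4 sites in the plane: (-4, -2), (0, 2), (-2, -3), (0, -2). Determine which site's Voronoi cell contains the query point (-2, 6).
Nearest site = (0, 2)

The Voronoi cell of site s contains exactly those query points closer to s than to any other site. Compute squared distances from q = (-2, 6) to each site:
  (0 − -2)² + (2 − 6)² = 20
  (-4 − -2)² + (-2 − 6)² = 68
  (0 − -2)² + (-2 − 6)² = 68
  (-2 − -2)² + (-3 − 6)² = 81
Minimum is attained by (0, 2), so q lies in its Voronoi cell.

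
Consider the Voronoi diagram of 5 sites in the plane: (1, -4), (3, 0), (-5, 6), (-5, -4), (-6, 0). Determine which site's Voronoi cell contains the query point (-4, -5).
Nearest site = (-5, -4)

The Voronoi cell of site s contains exactly those query points closer to s than to any other site. Compute squared distances from q = (-4, -5) to each site:
  (-5 − -4)² + (-4 − -5)² = 2
  (1 − -4)² + (-4 − -5)² = 26
  (-6 − -4)² + (0 − -5)² = 29
  (3 − -4)² + (0 − -5)² = 74
  (-5 − -4)² + (6 − -5)² = 122
Minimum is attained by (-5, -4), so q lies in its Voronoi cell.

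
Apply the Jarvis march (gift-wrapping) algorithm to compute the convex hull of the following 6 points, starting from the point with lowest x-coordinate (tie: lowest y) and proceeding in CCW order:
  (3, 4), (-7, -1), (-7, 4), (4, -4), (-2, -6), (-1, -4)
Hull (CCW) = [(-7, -1), (-2, -6), (4, -4), (3, 4), (-7, 4)]

Jarvis march: at each step, from the current hull vertex p, select the next vertex q as the point such that every other point lies strictly to the left of (or on) the directed line p → q. (Equivalently: for every other point r, the cross product (q − p) × (r − p) ≥ 0.)
Starting point (lowest x, tie lowest y): (-7, -1). Wrap until returning to start. Resulting hull: (-7, -1), (-2, -6), (4, -4), (3, 4), (-7, 4).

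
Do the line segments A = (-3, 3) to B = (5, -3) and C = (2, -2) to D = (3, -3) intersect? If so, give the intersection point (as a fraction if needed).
No (intersection of containing lines falls outside at least one segment)

Parametrize and solve: t = 0, s = -5. At least one of these is outside [0, 1], so the segments do not intersect.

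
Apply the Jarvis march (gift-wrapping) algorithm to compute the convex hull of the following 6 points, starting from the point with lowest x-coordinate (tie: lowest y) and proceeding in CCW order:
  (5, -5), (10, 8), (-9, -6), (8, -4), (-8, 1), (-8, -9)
Hull (CCW) = [(-9, -6), (-8, -9), (5, -5), (8, -4), (10, 8), (-8, 1)]

Jarvis march: at each step, from the current hull vertex p, select the next vertex q as the point such that every other point lies strictly to the left of (or on) the directed line p → q. (Equivalently: for every other point r, the cross product (q − p) × (r − p) ≥ 0.)
Starting point (lowest x, tie lowest y): (-9, -6). Wrap until returning to start. Resulting hull: (-9, -6), (-8, -9), (5, -5), (8, -4), (10, 8), (-8, 1).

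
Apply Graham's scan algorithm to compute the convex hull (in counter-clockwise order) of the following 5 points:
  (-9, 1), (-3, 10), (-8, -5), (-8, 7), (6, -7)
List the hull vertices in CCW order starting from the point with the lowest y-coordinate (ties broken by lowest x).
Hull (CCW) = [(6, -7), (-3, 10), (-8, 7), (-9, 1), (-8, -5)]

Graham scan procedure:
  1. Find the pivot p₀ = point with lowest y (tie → lowest x): (6, -7).
  2. Sort the remaining points by polar angle around p₀.
  3. Walk through sorted points, maintaining a stack; pop the top while the last three entries make a non-left turn (cross product ≤ 0).
  4. Final stack is the convex hull in CCW order: (6, -7), (-3, 10), (-8, 7), (-9, 1), (-8, -5).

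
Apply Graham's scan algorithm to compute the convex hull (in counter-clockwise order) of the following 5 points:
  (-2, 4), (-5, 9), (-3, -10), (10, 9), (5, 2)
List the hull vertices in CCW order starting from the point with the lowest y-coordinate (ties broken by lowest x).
Hull (CCW) = [(-3, -10), (10, 9), (-5, 9)]

Graham scan procedure:
  1. Find the pivot p₀ = point with lowest y (tie → lowest x): (-3, -10).
  2. Sort the remaining points by polar angle around p₀.
  3. Walk through sorted points, maintaining a stack; pop the top while the last three entries make a non-left turn (cross product ≤ 0).
  4. Final stack is the convex hull in CCW order: (-3, -10), (10, 9), (-5, 9).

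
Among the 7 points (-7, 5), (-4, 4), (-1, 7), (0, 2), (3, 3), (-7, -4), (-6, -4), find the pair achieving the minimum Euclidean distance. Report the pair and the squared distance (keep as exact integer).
Pair = ((-7, -4), (-6, -4)); squared distance = 1

Compute all C(7, 2) = 21 pairwise squared distances (x_i − x_j)² + (y_i − y_j)². The minimum is 1, attained by the pair ((-7, -4), (-6, -4)).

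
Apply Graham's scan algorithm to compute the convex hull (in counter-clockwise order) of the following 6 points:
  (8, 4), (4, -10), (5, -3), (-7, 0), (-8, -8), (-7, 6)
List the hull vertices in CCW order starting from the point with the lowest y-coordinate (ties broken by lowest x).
Hull (CCW) = [(4, -10), (8, 4), (-7, 6), (-8, -8)]

Graham scan procedure:
  1. Find the pivot p₀ = point with lowest y (tie → lowest x): (4, -10).
  2. Sort the remaining points by polar angle around p₀.
  3. Walk through sorted points, maintaining a stack; pop the top while the last three entries make a non-left turn (cross product ≤ 0).
  4. Final stack is the convex hull in CCW order: (4, -10), (8, 4), (-7, 6), (-8, -8).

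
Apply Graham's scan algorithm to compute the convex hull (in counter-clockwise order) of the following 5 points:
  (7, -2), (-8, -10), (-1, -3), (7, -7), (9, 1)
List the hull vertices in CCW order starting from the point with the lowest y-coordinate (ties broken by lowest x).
Hull (CCW) = [(-8, -10), (7, -7), (9, 1), (-1, -3)]

Graham scan procedure:
  1. Find the pivot p₀ = point with lowest y (tie → lowest x): (-8, -10).
  2. Sort the remaining points by polar angle around p₀.
  3. Walk through sorted points, maintaining a stack; pop the top while the last three entries make a non-left turn (cross product ≤ 0).
  4. Final stack is the convex hull in CCW order: (-8, -10), (7, -7), (9, 1), (-1, -3).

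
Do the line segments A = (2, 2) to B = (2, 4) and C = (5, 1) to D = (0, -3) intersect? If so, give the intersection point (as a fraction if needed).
No (intersection of containing lines falls outside at least one segment)

Parametrize and solve: t = -17/10, s = 3/5. At least one of these is outside [0, 1], so the segments do not intersect.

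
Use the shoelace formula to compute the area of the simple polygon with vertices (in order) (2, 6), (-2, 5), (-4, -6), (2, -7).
Area = 60

Shoelace formula: Area = (1/2) |Σ_i (x_i · y_{i+1} − x_{i+1} · y_i)| (indices mod n). Compute each cross term:
  (2)(5) − (-2)(6) = 22
  (-2)(-6) − (-4)(5) = 32
  (-4)(-7) − (2)(-6) = 40
  (2)(6) − (2)(-7) = 26
Sum = 120, so (signed) Area = 120/2 = 60, |Area| = 60.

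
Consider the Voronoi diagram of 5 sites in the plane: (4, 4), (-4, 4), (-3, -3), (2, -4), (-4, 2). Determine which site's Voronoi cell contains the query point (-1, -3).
Nearest site = (-3, -3)

The Voronoi cell of site s contains exactly those query points closer to s than to any other site. Compute squared distances from q = (-1, -3) to each site:
  (-3 − -1)² + (-3 − -3)² = 4
  (2 − -1)² + (-4 − -3)² = 10
  (-4 − -1)² + (2 − -3)² = 34
  (-4 − -1)² + (4 − -3)² = 58
  (4 − -1)² + (4 − -3)² = 74
Minimum is attained by (-3, -3), so q lies in its Voronoi cell.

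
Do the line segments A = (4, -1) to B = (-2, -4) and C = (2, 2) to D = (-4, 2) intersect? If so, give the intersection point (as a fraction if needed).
No (intersection of containing lines falls outside at least one segment)

Parametrize and solve: t = -1, s = -4/3. At least one of these is outside [0, 1], so the segments do not intersect.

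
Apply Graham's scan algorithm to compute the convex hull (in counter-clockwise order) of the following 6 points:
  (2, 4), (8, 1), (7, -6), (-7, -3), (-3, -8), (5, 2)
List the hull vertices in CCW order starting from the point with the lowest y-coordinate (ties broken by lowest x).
Hull (CCW) = [(-3, -8), (7, -6), (8, 1), (2, 4), (-7, -3)]

Graham scan procedure:
  1. Find the pivot p₀ = point with lowest y (tie → lowest x): (-3, -8).
  2. Sort the remaining points by polar angle around p₀.
  3. Walk through sorted points, maintaining a stack; pop the top while the last three entries make a non-left turn (cross product ≤ 0).
  4. Final stack is the convex hull in CCW order: (-3, -8), (7, -6), (8, 1), (2, 4), (-7, -3).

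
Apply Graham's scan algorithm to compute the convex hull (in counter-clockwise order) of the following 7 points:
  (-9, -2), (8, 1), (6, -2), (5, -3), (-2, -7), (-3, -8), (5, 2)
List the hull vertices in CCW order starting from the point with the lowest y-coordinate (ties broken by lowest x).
Hull (CCW) = [(-3, -8), (5, -3), (6, -2), (8, 1), (5, 2), (-9, -2)]

Graham scan procedure:
  1. Find the pivot p₀ = point with lowest y (tie → lowest x): (-3, -8).
  2. Sort the remaining points by polar angle around p₀.
  3. Walk through sorted points, maintaining a stack; pop the top while the last three entries make a non-left turn (cross product ≤ 0).
  4. Final stack is the convex hull in CCW order: (-3, -8), (5, -3), (6, -2), (8, 1), (5, 2), (-9, -2).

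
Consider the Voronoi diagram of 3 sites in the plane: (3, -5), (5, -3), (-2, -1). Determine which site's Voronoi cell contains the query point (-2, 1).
Nearest site = (-2, -1)

The Voronoi cell of site s contains exactly those query points closer to s than to any other site. Compute squared distances from q = (-2, 1) to each site:
  (-2 − -2)² + (-1 − 1)² = 4
  (3 − -2)² + (-5 − 1)² = 61
  (5 − -2)² + (-3 − 1)² = 65
Minimum is attained by (-2, -1), so q lies in its Voronoi cell.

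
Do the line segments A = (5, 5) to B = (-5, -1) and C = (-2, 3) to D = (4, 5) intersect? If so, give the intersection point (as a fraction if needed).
No (intersection of containing lines falls outside at least one segment)

Parametrize and solve: t = -1/8, s = 11/8. At least one of these is outside [0, 1], so the segments do not intersect.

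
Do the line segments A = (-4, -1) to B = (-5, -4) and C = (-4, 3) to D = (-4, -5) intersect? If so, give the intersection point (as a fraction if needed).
Yes; intersection at (-4, -1) (t = 0 on AB, s = 1/2 on CD)

Parametrize AB as A + t(B − A) = (-4 + -1 t, -1 + -3 t) and CD as C + s(D − C) = (-4 + 0 s, 3 + -8 s). Solve the linear system for (t, s). Determinant = -8 ≠ 0, so a unique intersection of the containing lines exists. Solution: t = 0, s = 1/2 — both in [0, 1], so the segments cross. Intersection point: (-4, -1).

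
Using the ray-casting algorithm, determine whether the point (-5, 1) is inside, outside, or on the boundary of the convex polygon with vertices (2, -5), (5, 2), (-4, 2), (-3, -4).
The point (-5, 1) lies strictly outside the polygon

Cast a horizontal ray to the right from the query point and count how many polygon edges it crosses (each edge strictly once or zero times, handled with the usual half-open convention). 
Parity of crossings → even ⇒ outside.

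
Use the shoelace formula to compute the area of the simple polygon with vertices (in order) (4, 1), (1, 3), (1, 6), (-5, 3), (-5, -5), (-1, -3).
Area = 54

Shoelace formula: Area = (1/2) |Σ_i (x_i · y_{i+1} − x_{i+1} · y_i)| (indices mod n). Compute each cross term:
  (4)(3) − (1)(1) = 11
  (1)(6) − (1)(3) = 3
  (1)(3) − (-5)(6) = 33
  (-5)(-5) − (-5)(3) = 40
  (-5)(-3) − (-1)(-5) = 10
  (-1)(1) − (4)(-3) = 11
Sum = 108, so (signed) Area = 108/2 = 54, |Area| = 54.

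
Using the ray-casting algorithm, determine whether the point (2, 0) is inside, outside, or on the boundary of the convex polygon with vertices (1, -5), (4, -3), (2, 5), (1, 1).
The point (2, 0) lies strictly inside the polygon

Cast a horizontal ray to the right from the query point and count how many polygon edges it crosses (each edge strictly once or zero times, handled with the usual half-open convention). 
Parity of crossings → odd ⇒ inside.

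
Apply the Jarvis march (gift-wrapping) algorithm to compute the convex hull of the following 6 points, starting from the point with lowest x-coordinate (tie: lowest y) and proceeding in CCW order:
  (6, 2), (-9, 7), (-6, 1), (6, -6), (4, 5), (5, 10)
Hull (CCW) = [(-9, 7), (-6, 1), (6, -6), (6, 2), (5, 10)]

Jarvis march: at each step, from the current hull vertex p, select the next vertex q as the point such that every other point lies strictly to the left of (or on) the directed line p → q. (Equivalently: for every other point r, the cross product (q − p) × (r − p) ≥ 0.)
Starting point (lowest x, tie lowest y): (-9, 7). Wrap until returning to start. Resulting hull: (-9, 7), (-6, 1), (6, -6), (6, 2), (5, 10).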